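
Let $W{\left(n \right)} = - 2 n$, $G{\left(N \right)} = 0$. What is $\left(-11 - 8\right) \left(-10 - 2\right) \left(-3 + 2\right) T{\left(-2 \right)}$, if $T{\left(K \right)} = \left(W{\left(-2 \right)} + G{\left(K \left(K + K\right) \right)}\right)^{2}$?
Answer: $-3648$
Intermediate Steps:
$T{\left(K \right)} = 16$ ($T{\left(K \right)} = \left(\left(-2\right) \left(-2\right) + 0\right)^{2} = \left(4 + 0\right)^{2} = 4^{2} = 16$)
$\left(-11 - 8\right) \left(-10 - 2\right) \left(-3 + 2\right) T{\left(-2 \right)} = \left(-11 - 8\right) \left(-10 - 2\right) \left(-3 + 2\right) 16 = \left(-11 - 8\right) \left(\left(-12\right) \left(-1\right)\right) 16 = \left(-19\right) 12 \cdot 16 = \left(-228\right) 16 = -3648$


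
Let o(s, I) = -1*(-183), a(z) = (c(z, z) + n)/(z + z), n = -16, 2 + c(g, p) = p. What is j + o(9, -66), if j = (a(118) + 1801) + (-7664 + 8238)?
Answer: 150947/59 ≈ 2558.4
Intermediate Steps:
c(g, p) = -2 + p
a(z) = (-18 + z)/(2*z) (a(z) = ((-2 + z) - 16)/(z + z) = (-18 + z)/((2*z)) = (-18 + z)*(1/(2*z)) = (-18 + z)/(2*z))
o(s, I) = 183
j = 140150/59 (j = ((½)*(-18 + 118)/118 + 1801) + (-7664 + 8238) = ((½)*(1/118)*100 + 1801) + 574 = (25/59 + 1801) + 574 = 106284/59 + 574 = 140150/59 ≈ 2375.4)
j + o(9, -66) = 140150/59 + 183 = 150947/59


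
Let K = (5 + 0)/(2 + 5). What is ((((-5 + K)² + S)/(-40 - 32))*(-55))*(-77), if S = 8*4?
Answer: -373285/126 ≈ -2962.6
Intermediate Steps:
S = 32
K = 5/7 ≈ 0.71429
((((-5 + K)² + S)/(-40 - 32))*(-55))*(-77) = ((((-5 + 5/7)² + 32)/(-40 - 32))*(-55))*(-77) = ((((-30/7)² + 32)/(-72))*(-55))*(-77) = (((900/49 + 32)*(-1/72))*(-55))*(-77) = (((2468/49)*(-1/72))*(-55))*(-77) = -617/882*(-55)*(-77) = (33935/882)*(-77) = -373285/126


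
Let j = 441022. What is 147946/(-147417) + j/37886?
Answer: 29704529009/2792520231 ≈ 10.637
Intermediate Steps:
147946/(-147417) + j/37886 = 147946/(-147417) + 441022/37886 = 147946*(-1/147417) + 441022*(1/37886) = -147946/147417 + 220511/18943 = 29704529009/2792520231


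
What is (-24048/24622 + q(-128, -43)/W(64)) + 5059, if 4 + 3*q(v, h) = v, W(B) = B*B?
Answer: 63763653379/12606464 ≈ 5058.0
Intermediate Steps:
W(B) = B**2
q(v, h) = -4/3 + v/3
(-24048/24622 + q(-128, -43)/W(64)) + 5059 = (-24048/24622 + (-4/3 + (1/3)*(-128))/(64**2)) + 5059 = (-24048*1/24622 + (-4/3 - 128/3)/4096) + 5059 = (-12024/12311 - 44*1/4096) + 5059 = (-12024/12311 - 11/1024) + 5059 = -12447997/12606464 + 5059 = 63763653379/12606464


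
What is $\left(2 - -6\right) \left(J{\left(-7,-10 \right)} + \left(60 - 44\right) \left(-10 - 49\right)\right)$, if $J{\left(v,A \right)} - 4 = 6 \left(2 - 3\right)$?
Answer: $-7568$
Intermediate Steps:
$J{\left(v,A \right)} = -2$ ($J{\left(v,A \right)} = 4 + 6 \left(2 - 3\right) = 4 + 6 \left(-1\right) = 4 - 6 = -2$)
$\left(2 - -6\right) \left(J{\left(-7,-10 \right)} + \left(60 - 44\right) \left(-10 - 49\right)\right) = \left(2 - -6\right) \left(-2 + \left(60 - 44\right) \left(-10 - 49\right)\right) = \left(2 + 6\right) \left(-2 + 16 \left(-59\right)\right) = 8 \left(-2 - 944\right) = 8 \left(-946\right) = -7568$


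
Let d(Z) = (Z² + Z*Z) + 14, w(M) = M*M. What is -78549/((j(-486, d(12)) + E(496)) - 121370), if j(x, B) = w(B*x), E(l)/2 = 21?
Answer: -78549/21541898656 ≈ -3.6463e-6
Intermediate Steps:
E(l) = 42 (E(l) = 2*21 = 42)
w(M) = M²
d(Z) = 14 + 2*Z² (d(Z) = (Z² + Z²) + 14 = 2*Z² + 14 = 14 + 2*Z²)
j(x, B) = B²*x² (j(x, B) = (B*x)² = B²*x²)
-78549/((j(-486, d(12)) + E(496)) - 121370) = -78549/(((14 + 2*12²)²*(-486)² + 42) - 121370) = -78549/(((14 + 2*144)²*236196 + 42) - 121370) = -78549/(((14 + 288)²*236196 + 42) - 121370) = -78549/((302²*236196 + 42) - 121370) = -78549/((91204*236196 + 42) - 121370) = -78549/((21542019984 + 42) - 121370) = -78549/(21542020026 - 121370) = -78549/21541898656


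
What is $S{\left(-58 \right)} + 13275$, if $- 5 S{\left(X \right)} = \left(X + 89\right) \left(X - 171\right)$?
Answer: $\frac{73474}{5} \approx 14695.0$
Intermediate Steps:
$S{\left(X \right)} = - \frac{\left(-171 + X\right) \left(89 + X\right)}{5}$ ($S{\left(X \right)} = - \frac{\left(X + 89\right) \left(X - 171\right)}{5} = - \frac{\left(89 + X\right) \left(-171 + X\right)}{5} = - \frac{\left(-171 + X\right) \left(89 + X\right)}{5}$)
$S{\left(-58 \right)} + 13275 = \left(\frac{15219}{5} - \frac{\left(-58\right)^{2}}{5} + \frac{82}{5} \left(-58\right)\right) + 13275 = \left(\frac{15219}{5} - \frac{3364}{5} - \frac{4756}{5}\right) + 13275 = \frac{7099}{5} + 13275 = \frac{73474}{5}$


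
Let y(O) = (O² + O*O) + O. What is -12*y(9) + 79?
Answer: -1973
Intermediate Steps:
y(O) = O + 2*O² (y(O) = (O² + O²) + O = 2*O² + O = O + 2*O²)
-12*y(9) + 79 = -108*(1 + 2*9) + 79 = -108*(1 + 18) + 79 = -108*19 + 79 = -12*171 + 79 = -2052 + 79 = -1973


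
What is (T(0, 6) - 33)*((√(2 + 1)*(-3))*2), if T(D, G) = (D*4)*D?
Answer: 198*√3 ≈ 342.95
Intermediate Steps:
T(D, G) = 4*D² (T(D, G) = (4*D)*D = 4*D²)
(T(0, 6) - 33)*((√(2 + 1)*(-3))*2) = (4*0² - 33)*((√(2 + 1)*(-3))*2) = (4*0 - 33)*((√3*(-3))*2) = (0 - 33)*(-3*√3*2) = -(-198)*√3 = 198*√3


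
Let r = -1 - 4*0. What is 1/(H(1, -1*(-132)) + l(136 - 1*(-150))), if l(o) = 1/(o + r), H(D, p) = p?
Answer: 285/37621 ≈ 0.0075756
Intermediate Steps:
r = -1 (r = -1 + 0 = -1)
l(o) = 1/(-1 + o) (l(o) = 1/(o - 1) = 1/(-1 + o))
1/(H(1, -1*(-132)) + l(136 - 1*(-150))) = 1/(-1*(-132) + 1/(-1 + (136 - 1*(-150)))) = 1/(132 + 1/(-1 + (136 + 150))) = 1/(132 + 1/(-1 + 286)) = 1/(132 + 1/285) = 1/(37621/285) = 285/37621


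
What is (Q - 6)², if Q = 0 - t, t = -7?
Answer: 1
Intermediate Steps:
Q = 7 (Q = 0 - 1*(-7) = 0 + 7 = 7)
(Q - 6)² = (7 - 6)² = 1² = 1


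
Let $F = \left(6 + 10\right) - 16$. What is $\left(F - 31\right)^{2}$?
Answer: $961$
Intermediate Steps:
$F = 0$ ($F = 16 - 16 = 0$)
$\left(F - 31\right)^{2} = \left(0 - 31\right)^{2} = \left(-31\right)^{2} = 961$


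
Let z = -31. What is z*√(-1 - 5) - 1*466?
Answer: -466 - 31*I*√6 ≈ -466.0 - 75.934*I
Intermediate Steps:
z*√(-1 - 5) - 1*466 = -31*√(-1 - 5) - 1*466 = -31*I*√6 - 466 = -466 - 31*I*√6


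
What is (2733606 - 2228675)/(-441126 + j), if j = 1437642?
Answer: 504931/996516 ≈ 0.50670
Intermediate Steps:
(2733606 - 2228675)/(-441126 + j) = (2733606 - 2228675)/(-441126 + 1437642) = 504931/996516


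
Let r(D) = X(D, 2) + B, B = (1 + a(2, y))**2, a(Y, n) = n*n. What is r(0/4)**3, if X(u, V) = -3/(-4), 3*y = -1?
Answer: 265847707/34012224 ≈ 7.8162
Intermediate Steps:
y = -1/3 (y = (1/3)*(-1) = -1/3 ≈ -0.33333)
X(u, V) = 3/4 (X(u, V) = -3*(-1/4) = 3/4)
a(Y, n) = n**2
B = 100/81 (B = (1 + (-1/3)**2)**2 = (1 + 1/9)**2 = (10/9)**2 = 100/81 ≈ 1.2346)
r(D) = 643/324 (r(D) = 3/4 + 100/81 = 643/324)
r(0/4)**3 = (643/324)**3 = 265847707/34012224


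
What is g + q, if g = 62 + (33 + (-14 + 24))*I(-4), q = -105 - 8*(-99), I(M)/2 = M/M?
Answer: 835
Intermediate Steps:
I(M) = 2 (I(M) = 2*(M/M) = 2*1 = 2)
q = 687 (q = -105 + 792 = 687)
g = 148 (g = 62 + (33 + (-14 + 24))*2 = 62 + (33 + 10)*2 = 62 + 43*2 = 62 + 86 = 148)
g + q = 148 + 687 = 835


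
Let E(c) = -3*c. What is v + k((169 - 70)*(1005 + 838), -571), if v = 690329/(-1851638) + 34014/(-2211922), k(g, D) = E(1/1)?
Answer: -6938486000989/2047839414118 ≈ -3.3882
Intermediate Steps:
k(g, D) = -3 (k(g, D) = -3/1 = -3*1 = -3)
v = -794967758635/2047839414118 (v = 690329*(-1/1851638) + 34014*(-1/2211922) = -690329/1851638 - 17007/1105961 = -794967758635/2047839414118 ≈ -0.38820)
v + k((169 - 70)*(1005 + 838), -571) = -794967758635/2047839414118 - 3 = -6938486000989/2047839414118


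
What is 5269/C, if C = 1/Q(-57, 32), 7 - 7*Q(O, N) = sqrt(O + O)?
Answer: 5269 - 5269*I*sqrt(114)/7 ≈ 5269.0 - 8036.8*I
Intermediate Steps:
Q(O, N) = 1 - sqrt(2)*sqrt(O)/7 (Q(O, N) = 1 - sqrt(O + O)/7 = 1 - sqrt(2)*sqrt(O)/7)
C = 1/(1 - I*sqrt(114)/7) (C = 1/(1 - sqrt(2)*sqrt(-57)/7) = 1/(1 - sqrt(2)*I*sqrt(57)/7) = 1/(1 - I*sqrt(114)/7) ≈ 0.30061 + 0.45852*I)
5269/C = 5269/(49/163 + 7*I*sqrt(114)/163)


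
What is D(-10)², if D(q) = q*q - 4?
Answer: 9216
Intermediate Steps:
D(q) = -4 + q² (D(q) = q² - 4 = -4 + q²)
D(-10)² = (-4 + (-10)²)² = (-4 + 100)² = 96² = 9216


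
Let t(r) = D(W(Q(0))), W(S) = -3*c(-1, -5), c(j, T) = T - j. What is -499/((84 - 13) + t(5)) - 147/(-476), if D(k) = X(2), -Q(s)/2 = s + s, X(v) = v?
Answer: -32399/4964 ≈ -6.5268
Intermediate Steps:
Q(s) = -4*s (Q(s) = -2*(s + s) = -4*s)
W(S) = 12 (W(S) = -3*(-5 - 1*(-1)) = -3*(-5 + 1) = -3*(-4) = 12)
D(k) = 2
t(r) = 2
-499/((84 - 13) + t(5)) - 147/(-476) = -499/((84 - 13) + 2) - 147/(-476) = -499/(71 + 2) - 147*(-1/476) = -499/73 + 21/68 = -32399/4964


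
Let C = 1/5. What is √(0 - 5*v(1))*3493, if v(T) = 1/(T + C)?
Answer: 17465*I*√6/6 ≈ 7130.1*I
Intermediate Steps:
C = ⅕ ≈ 0.20000
v(T) = 1/(⅕ + T) (v(T) = 1/(T + ⅕) = 1/(⅕ + T))
√(0 - 5*v(1))*3493 = √(0 - 25/(1 + 5*1))*3493 = √(0 - 25/(1 + 5))*3493 = √(0 - 25/6)*3493 = √(-25/6)*3493 = (5*I*√6/6)*3493 = 17465*I*√6/6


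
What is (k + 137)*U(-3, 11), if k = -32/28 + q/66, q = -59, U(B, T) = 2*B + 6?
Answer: 0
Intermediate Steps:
U(B, T) = 6 + 2*B
k = -941/462 (k = -32/28 - 59/66 = -32*1/28 - 59*1/66 = -8/7 - 59/66 = -941/462 ≈ -2.0368)
(k + 137)*U(-3, 11) = (-941/462 + 137)*(6 + 2*(-3)) = 62353*(6 - 6)/462 = (62353/462)*0 = 0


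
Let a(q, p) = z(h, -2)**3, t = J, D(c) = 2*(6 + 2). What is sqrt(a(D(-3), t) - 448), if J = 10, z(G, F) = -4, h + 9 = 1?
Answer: 16*I*sqrt(2) ≈ 22.627*I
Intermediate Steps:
h = -8 (h = -9 + 1 = -8)
D(c) = 16 (D(c) = 2*8 = 16)
t = 10
a(q, p) = -64 (a(q, p) = (-4)**3 = -64)
sqrt(a(D(-3), t) - 448) = sqrt(-64 - 448) = sqrt(-512) = 16*I*sqrt(2)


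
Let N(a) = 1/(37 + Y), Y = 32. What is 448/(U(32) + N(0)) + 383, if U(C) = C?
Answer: 876959/2209 ≈ 396.99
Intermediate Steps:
N(a) = 1/69 (N(a) = 1/(37 + 32) = 1/69)
448/(U(32) + N(0)) + 383 = 448/(32 + 1/69) + 383 = 448/(2209/69) + 383 = (69/2209)*448 + 383 = 30912/2209 + 383 = 876959/2209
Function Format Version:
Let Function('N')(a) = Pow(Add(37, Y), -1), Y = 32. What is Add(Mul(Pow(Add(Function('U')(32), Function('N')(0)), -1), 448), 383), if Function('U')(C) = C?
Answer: Rational(876959, 2209) ≈ 396.99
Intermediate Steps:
Function('N')(a) = Rational(1, 69) (Function('N')(a) = Pow(Add(37, 32), -1) = Pow(69, -1) = Rational(1, 69))
Add(Mul(Pow(Add(Function('U')(32), Function('N')(0)), -1), 448), 383) = Add(Mul(Pow(Add(32, Rational(1, 69)), -1), 448), 383) = Add(Mul(Pow(Rational(2209, 69), -1), 448), 383) = Add(Mul(Rational(69, 2209), 448), 383) = Add(Rational(30912, 2209), 383) = Rational(876959, 2209)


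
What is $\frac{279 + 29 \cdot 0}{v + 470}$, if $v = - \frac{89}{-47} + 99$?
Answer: $\frac{4371}{8944} \approx 0.48871$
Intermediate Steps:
$v = \frac{4742}{47}$ ($v = \left(-89\right) \left(- \frac{1}{47}\right) + 99 = \frac{89}{47} + 99 = \frac{4742}{47} \approx 100.89$)
$\frac{279 + 29 \cdot 0}{v + 470} = \frac{279 + 29 \cdot 0}{\frac{4742}{47} + 470} = \frac{279 + 0}{\frac{26832}{47}} = 279 \cdot \frac{47}{26832} = \frac{4371}{8944}$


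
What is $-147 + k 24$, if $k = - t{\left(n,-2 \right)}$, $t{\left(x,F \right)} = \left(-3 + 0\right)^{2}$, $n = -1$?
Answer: $-363$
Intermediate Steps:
$t{\left(x,F \right)} = 9$ ($t{\left(x,F \right)} = \left(-3\right)^{2} = 9$)
$k = -9$ ($k = \left(-1\right) 9 = -9$)
$-147 + k 24 = -147 - 216 = -363$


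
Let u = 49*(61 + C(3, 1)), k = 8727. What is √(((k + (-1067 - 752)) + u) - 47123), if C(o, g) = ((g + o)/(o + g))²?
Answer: I*√37177 ≈ 192.81*I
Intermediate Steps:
C(o, g) = 1 (C(o, g) = ((g + o)/(g + o))² = 1² = 1)
u = 3038 (u = 49*(61 + 1) = 49*62 = 3038)
√(((k + (-1067 - 752)) + u) - 47123) = √(((8727 + (-1067 - 752)) + 3038) - 47123) = √(((8727 - 1819) + 3038) - 47123) = √((6908 + 3038) - 47123) = √(9946 - 47123) = √(-37177) = I*√37177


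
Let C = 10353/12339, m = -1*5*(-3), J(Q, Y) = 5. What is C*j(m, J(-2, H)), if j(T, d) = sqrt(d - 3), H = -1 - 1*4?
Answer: 3451*sqrt(2)/4113 ≈ 1.1866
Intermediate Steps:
H = -5 (H = -1 - 4 = -5)
m = 15 (m = -5*(-3) = 15)
j(T, d) = sqrt(-3 + d)
C = 3451/4113 (C = 10353*(1/12339) = 3451/4113 ≈ 0.83905)
C*j(m, J(-2, H)) = 3451*sqrt(-3 + 5)/4113 = 3451*sqrt(2)/4113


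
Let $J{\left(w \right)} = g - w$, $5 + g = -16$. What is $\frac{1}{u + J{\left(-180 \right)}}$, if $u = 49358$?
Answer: $\frac{1}{49517} \approx 2.0195 \cdot 10^{-5}$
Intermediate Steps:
$g = -21$ ($g = -5 - 16 = -21$)
$J{\left(w \right)} = -21 - w$
$\frac{1}{u + J{\left(-180 \right)}} = \frac{1}{49358 - -159} = \frac{1}{49358 + \left(-21 + 180\right)} = \frac{1}{49358 + 159} = \frac{1}{49517}$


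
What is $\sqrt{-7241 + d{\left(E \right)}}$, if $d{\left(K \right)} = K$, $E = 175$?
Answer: $i \sqrt{7066} \approx 84.059 i$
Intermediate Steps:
$\sqrt{-7241 + d{\left(E \right)}} = \sqrt{-7241 + 175} = \sqrt{-7066} = i \sqrt{7066}$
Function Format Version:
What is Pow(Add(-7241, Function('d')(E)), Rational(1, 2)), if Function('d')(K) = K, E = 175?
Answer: Mul(I, Pow(7066, Rational(1, 2))) ≈ Mul(84.059, I)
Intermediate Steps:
Pow(Add(-7241, Function('d')(E)), Rational(1, 2)) = Pow(Add(-7241, 175), Rational(1, 2)) = Pow(-7066, Rational(1, 2)) = Mul(I, Pow(7066, Rational(1, 2)))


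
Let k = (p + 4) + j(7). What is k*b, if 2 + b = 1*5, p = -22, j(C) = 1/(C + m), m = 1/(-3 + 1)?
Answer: -696/13 ≈ -53.538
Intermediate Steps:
m = -1/2 (m = 1/(-2) = -1/2 ≈ -0.50000)
j(C) = 1/(-1/2 + C) (j(C) = 1/(C - 1/2) = 1/(-1/2 + C))
b = 3 (b = -2 + 1*5 = -2 + 5 = 3)
k = -232/13 (k = (-22 + 4) + 2/(-1 + 2*7) = -18 + 2/(-1 + 14) = -18 + 2/13 = -232/13 ≈ -17.846)
k*b = -232/13*3 = -696/13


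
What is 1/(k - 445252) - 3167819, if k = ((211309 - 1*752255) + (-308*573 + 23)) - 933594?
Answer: -6640550082208/2096253 ≈ -3.1678e+6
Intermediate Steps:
k = -1651001 (k = ((211309 - 752255) + (-176484 + 23)) - 933594 = (-540946 - 176461) - 933594 = -717407 - 933594 = -1651001)
1/(k - 445252) - 3167819 = 1/(-1651001 - 445252) - 3167819 = 1/(-2096253) - 3167819 = -1/2096253 - 3167819 = -6640550082208/2096253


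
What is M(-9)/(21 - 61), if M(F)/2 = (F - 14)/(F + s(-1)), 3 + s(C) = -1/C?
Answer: -23/220 ≈ -0.10455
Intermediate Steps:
s(C) = -3 - 1/C
M(F) = 2*(-14 + F)/(-2 + F) (M(F) = 2*((F - 14)/(F + (-3 - 1/(-1)))) = 2*((-14 + F)/(F + (-3 - 1*(-1)))) = 2*((-14 + F)/(F + (-3 + 1))) = 2*((-14 + F)/(F - 2)) = 2*((-14 + F)/(-2 + F)) = 2*(-14 + F)/(-2 + F))
M(-9)/(21 - 61) = (2*(-14 - 9)/(-2 - 9))/(21 - 61) = (2*(-23)/(-11))/(-40) = (2*(-1/11)*(-23))*(-1/40) = (46/11)*(-1/40) = -23/220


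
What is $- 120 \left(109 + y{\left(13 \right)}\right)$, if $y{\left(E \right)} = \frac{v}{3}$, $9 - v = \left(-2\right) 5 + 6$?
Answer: $-13600$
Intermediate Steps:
$v = 13$ ($v = 9 - \left(\left(-2\right) 5 + 6\right) = 9 - \left(-10 + 6\right) = 9 - -4 = 9 + 4 = 13$)
$y{\left(E \right)} = \frac{13}{3}$
$- 120 \left(109 + y{\left(13 \right)}\right) = - 120 \left(109 + \frac{13}{3}\right) = \left(-120\right) \frac{340}{3} = -13600$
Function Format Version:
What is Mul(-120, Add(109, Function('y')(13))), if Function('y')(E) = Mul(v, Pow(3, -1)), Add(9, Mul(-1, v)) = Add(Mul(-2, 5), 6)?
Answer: -13600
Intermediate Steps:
v = 13 (v = Add(9, Mul(-1, Add(Mul(-2, 5), 6))) = Add(9, Mul(-1, Add(-10, 6))) = Add(9, Mul(-1, -4)) = Add(9, 4) = 13)
Function('y')(E) = Rational(13, 3) (Function('y')(E) = Mul(13, Pow(3, -1)) = Mul(13, Rational(1, 3)) = Rational(13, 3))
Mul(-120, Add(109, Function('y')(13))) = Mul(-120, Add(109, Rational(13, 3))) = Mul(-120, Rational(340, 3)) = -13600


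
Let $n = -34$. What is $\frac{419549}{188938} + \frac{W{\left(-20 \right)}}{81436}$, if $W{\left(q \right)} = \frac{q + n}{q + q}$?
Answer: $\frac{341666474303}{153863549680} \approx 2.2206$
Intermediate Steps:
$W{\left(q \right)} = \frac{-34 + q}{2 q}$ ($W{\left(q \right)} = \frac{q - 34}{q + q} = \frac{-34 + q}{2 q}$)
$\frac{419549}{188938} + \frac{W{\left(-20 \right)}}{81436} = \frac{419549}{188938} + \frac{\frac{1}{2} \frac{1}{-20} \left(-34 - 20\right)}{81436} = 419549 \cdot \frac{1}{188938} + \frac{1}{2} \left(- \frac{1}{20}\right) \left(-54\right) \frac{1}{81436} = \frac{419549}{188938} + \frac{27}{20} \cdot \frac{1}{81436} = \frac{419549}{188938} + \frac{27}{1628720} = \frac{341666474303}{153863549680}$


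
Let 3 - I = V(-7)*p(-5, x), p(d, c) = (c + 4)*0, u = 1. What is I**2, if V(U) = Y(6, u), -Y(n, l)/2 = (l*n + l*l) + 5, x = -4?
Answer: 9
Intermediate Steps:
Y(n, l) = -10 - 2*l**2 - 2*l*n (Y(n, l) = -2*((l*n + l*l) + 5) = -2*((l*n + l**2) + 5) = -2*((l**2 + l*n) + 5) = -2*(5 + l**2 + l*n) = -10 - 2*l**2 - 2*l*n)
p(d, c) = 0 (p(d, c) = (4 + c)*0 = 0)
V(U) = -24 (V(U) = -10 - 2*1**2 - 2*1*6 = -10 - 2*1 - 12 = -10 - 2 - 12 = -24)
I = 3 (I = 3 - (-24)*0 = 3 - 1*0 = 3 + 0 = 3)
I**2 = 3**2 = 9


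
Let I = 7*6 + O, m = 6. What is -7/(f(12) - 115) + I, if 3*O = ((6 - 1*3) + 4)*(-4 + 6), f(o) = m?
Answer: 15281/327 ≈ 46.731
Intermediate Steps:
f(o) = 6
O = 14/3 (O = (((6 - 1*3) + 4)*(-4 + 6))/3 = (((6 - 3) + 4)*2)/3 = ((3 + 4)*2)/3 = (7*2)/3 = (⅓)*14 = 14/3 ≈ 4.6667)
I = 140/3 (I = 7*6 + 14/3 = 42 + 14/3 = 140/3 ≈ 46.667)
-7/(f(12) - 115) + I = -7/(6 - 115) + 140/3 = -7/(-109) + 140/3 = -7*(-1/109) + 140/3 = 7/109 + 140/3 = 15281/327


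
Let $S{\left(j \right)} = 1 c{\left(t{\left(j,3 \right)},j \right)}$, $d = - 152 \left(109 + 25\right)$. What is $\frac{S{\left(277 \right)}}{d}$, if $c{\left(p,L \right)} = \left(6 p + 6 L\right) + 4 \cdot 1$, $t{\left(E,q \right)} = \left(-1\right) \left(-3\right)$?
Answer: $- \frac{421}{5092} \approx -0.082679$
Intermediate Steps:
$d = -20368$ ($d = \left(-152\right) 134 = -20368$)
$t{\left(E,q \right)} = 3$
$c{\left(p,L \right)} = 4 + 6 L + 6 p$ ($c{\left(p,L \right)} = \left(6 L + 6 p\right) + 4 = 4 + 6 L + 6 p$)
$S{\left(j \right)} = 22 + 6 j$ ($S{\left(j \right)} = 1 \left(4 + 6 j + 6 \cdot 3\right) = 1 \left(4 + 6 j + 18\right) = 1 \left(22 + 6 j\right) = 22 + 6 j$)
$\frac{S{\left(277 \right)}}{d} = \frac{22 + 6 \cdot 277}{-20368} = \left(22 + 1662\right) \left(- \frac{1}{20368}\right) = 1684 \left(- \frac{1}{20368}\right) = - \frac{421}{5092}$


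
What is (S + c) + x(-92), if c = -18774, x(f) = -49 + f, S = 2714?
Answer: -16201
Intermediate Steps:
(S + c) + x(-92) = (2714 - 18774) + (-49 - 92) = -16060 - 141 = -16201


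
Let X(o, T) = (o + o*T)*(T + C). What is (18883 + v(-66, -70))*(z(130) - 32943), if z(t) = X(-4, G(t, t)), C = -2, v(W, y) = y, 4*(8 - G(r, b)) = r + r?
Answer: -868389267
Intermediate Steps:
G(r, b) = 8 - r/2 (G(r, b) = 8 - (r + r)/4 = 8 - r/2)
X(o, T) = (-2 + T)*(o + T*o) (X(o, T) = (o + o*T)*(T - 2) = (o + T*o)*(-2 + T) = (-2 + T)*(o + T*o))
z(t) = 40 - 4*(8 - t/2)² - 2*t (z(t) = -4*(-2 + (8 - t/2)² - (8 - t/2)) = -4*(-2 + (8 - t/2)² + (-8 + t/2)) = -4*(-10 + (8 - t/2)² + t/2) = 40 - 4*(8 - t/2)² - 2*t)
(18883 + v(-66, -70))*(z(130) - 32943) = (18883 - 70)*((-216 - 1*130² + 30*130) - 32943) = 18813*((-216 - 1*16900 + 3900) - 32943) = 18813*((-216 - 16900 + 3900) - 32943) = 18813*(-13216 - 32943) = 18813*(-46159) = -868389267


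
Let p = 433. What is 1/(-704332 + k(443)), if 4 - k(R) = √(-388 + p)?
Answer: -234776/165359310513 + √5/165359310513 ≈ -1.4198e-6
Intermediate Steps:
k(R) = 4 - 3*√5 (k(R) = 4 - √(-388 + 433) = 4 - √45 = 4 - 3*√5)
1/(-704332 + k(443)) = 1/(-704332 + (4 - 3*√5)) = 1/(-704328 - 3*√5)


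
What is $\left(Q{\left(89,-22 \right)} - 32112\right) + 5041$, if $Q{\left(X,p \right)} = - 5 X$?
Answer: $-27516$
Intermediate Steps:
$\left(Q{\left(89,-22 \right)} - 32112\right) + 5041 = \left(\left(-5\right) 89 - 32112\right) + 5041 = \left(-445 - 32112\right) + 5041 = -32557 + 5041 = -27516$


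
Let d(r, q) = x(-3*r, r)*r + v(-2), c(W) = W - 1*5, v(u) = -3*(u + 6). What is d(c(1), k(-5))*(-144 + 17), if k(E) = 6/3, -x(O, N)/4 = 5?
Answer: -8636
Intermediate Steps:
x(O, N) = -20 (x(O, N) = -4*5 = -20)
k(E) = 2 (k(E) = 6*(1/3) = 2)
v(u) = -18 - 3*u (v(u) = -3*(6 + u) = -18 - 3*u)
c(W) = -5 + W (c(W) = W - 5 = -5 + W)
d(r, q) = -12 - 20*r (d(r, q) = -20*r + (-18 - 3*(-2)) = -20*r + (-18 + 6) = -20*r - 12 = -12 - 20*r)
d(c(1), k(-5))*(-144 + 17) = (-12 - 20*(-5 + 1))*(-144 + 17) = (-12 - 20*(-4))*(-127) = (-12 + 80)*(-127) = 68*(-127) = -8636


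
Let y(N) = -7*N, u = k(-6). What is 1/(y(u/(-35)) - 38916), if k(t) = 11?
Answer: -5/194569 ≈ -2.5698e-5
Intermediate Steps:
u = 11
1/(y(u/(-35)) - 38916) = 1/(-77/(-35) - 38916) = 1/(-77*(-1)/35 - 38916) = 1/(-7*(-11/35) - 38916) = 1/(11/5 - 38916) = 1/(-194569/5) = -5/194569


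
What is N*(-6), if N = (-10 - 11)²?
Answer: -2646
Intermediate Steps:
N = 441 (N = (-21)² = 441)
N*(-6) = 441*(-6) = -2646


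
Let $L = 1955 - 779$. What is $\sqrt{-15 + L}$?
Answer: $3 \sqrt{129} \approx 34.073$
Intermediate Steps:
$L = 1176$
$\sqrt{-15 + L} = \sqrt{-15 + 1176} = \sqrt{1161} = 3 \sqrt{129}$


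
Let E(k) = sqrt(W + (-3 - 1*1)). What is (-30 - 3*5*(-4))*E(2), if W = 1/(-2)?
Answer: 45*I*sqrt(2) ≈ 63.64*I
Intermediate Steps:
W = -1/2 ≈ -0.50000
E(k) = 3*I*sqrt(2)/2 (E(k) = sqrt(-1/2 + (-3 - 1*1)) = sqrt(-1/2 + (-3 - 1)) = sqrt(-1/2 - 4) = sqrt(-9/2) = 3*I*sqrt(2)/2)
(-30 - 3*5*(-4))*E(2) = (-30 - 3*5*(-4))*(3*I*sqrt(2)/2) = (-30 - 15*(-4))*(3*I*sqrt(2)/2) = (-30 + 60)*(3*I*sqrt(2)/2) = 30*(3*I*sqrt(2)/2) = 45*I*sqrt(2)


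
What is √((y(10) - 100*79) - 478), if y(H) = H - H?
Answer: I*√8378 ≈ 91.531*I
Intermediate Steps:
y(H) = 0
√((y(10) - 100*79) - 478) = √((0 - 100*79) - 478) = √((0 - 7900) - 478) = √(-7900 - 478) = √(-8378) = I*√8378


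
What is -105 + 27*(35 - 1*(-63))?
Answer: 2541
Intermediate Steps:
-105 + 27*(35 - 1*(-63)) = -105 + 27*(35 + 63) = -105 + 27*98 = -105 + 2646 = 2541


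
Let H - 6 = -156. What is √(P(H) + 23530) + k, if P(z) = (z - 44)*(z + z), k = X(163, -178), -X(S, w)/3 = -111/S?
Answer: 333/163 + √81730 ≈ 287.93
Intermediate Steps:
X(S, w) = 333/S (X(S, w) = -(-333)/S = 333/S)
H = -150 (H = 6 - 156 = -150)
k = 333/163 ≈ 2.0429
P(z) = 2*z*(-44 + z) (P(z) = (-44 + z)*(2*z) = 2*z*(-44 + z))
√(P(H) + 23530) + k = √(2*(-150)*(-44 - 150) + 23530) + 333/163 = √(2*(-150)*(-194) + 23530) + 333/163 = √(58200 + 23530) + 333/163 = √81730 + 333/163 = 333/163 + √81730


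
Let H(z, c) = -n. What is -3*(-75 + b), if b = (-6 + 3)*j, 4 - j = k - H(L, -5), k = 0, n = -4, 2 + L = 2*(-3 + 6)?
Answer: 297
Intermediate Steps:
L = 4 (L = -2 + 2*(-3 + 6) = -2 + 2*3 = -2 + 6 = 4)
H(z, c) = 4 (H(z, c) = -1*(-4) = 4)
j = 8 (j = 4 - (0 - 1*4) = 4 - (0 - 4) = 4 - 1*(-4) = 4 + 4 = 8)
b = -24 (b = (-6 + 3)*8 = -3*8 = -24)
-3*(-75 + b) = -3*(-75 - 24) = -3*(-99) = 297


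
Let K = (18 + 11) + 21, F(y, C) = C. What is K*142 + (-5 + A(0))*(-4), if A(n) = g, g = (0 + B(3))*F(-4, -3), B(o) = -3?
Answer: 7084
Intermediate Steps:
K = 50 (K = 29 + 21 = 50)
g = 9 (g = (0 - 3)*(-3) = -3*(-3) = 9)
A(n) = 9
K*142 + (-5 + A(0))*(-4) = 50*142 + (-5 + 9)*(-4) = 7100 + 4*(-4) = 7100 - 16 = 7084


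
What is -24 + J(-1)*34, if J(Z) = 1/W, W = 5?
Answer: -86/5 ≈ -17.200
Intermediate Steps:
J(Z) = ⅕ (J(Z) = 1/5 = ⅕)
-24 + J(-1)*34 = -24 + (⅕)*34 = -24 + 34/5 = -86/5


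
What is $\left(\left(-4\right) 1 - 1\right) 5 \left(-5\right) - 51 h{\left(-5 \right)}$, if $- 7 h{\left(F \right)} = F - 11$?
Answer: $\frac{59}{7} \approx 8.4286$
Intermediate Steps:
$h{\left(F \right)} = \frac{11}{7} - \frac{F}{7}$ ($h{\left(F \right)} = - \frac{F - 11}{7} = - \frac{-11 + F}{7} = \frac{11}{7} - \frac{F}{7}$)
$\left(\left(-4\right) 1 - 1\right) 5 \left(-5\right) - 51 h{\left(-5 \right)} = \left(\left(-4\right) 1 - 1\right) 5 \left(-5\right) - 51 \left(\frac{11}{7} - - \frac{5}{7}\right) = \left(-4 - 1\right) 5 \left(-5\right) - 51 \left(\frac{11}{7} + \frac{5}{7}\right) = \left(-5\right) 5 \left(-5\right) - \frac{816}{7} = \left(-25\right) \left(-5\right) - \frac{816}{7} = 125 - \frac{816}{7} = \frac{59}{7}$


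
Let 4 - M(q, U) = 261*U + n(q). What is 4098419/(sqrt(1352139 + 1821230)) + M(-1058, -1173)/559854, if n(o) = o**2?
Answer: -271069/186618 + 4098419*sqrt(3173369)/3173369 ≈ 2299.2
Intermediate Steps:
M(q, U) = 4 - q**2 - 261*U (M(q, U) = 4 - (261*U + q**2) = 4 - (q**2 + 261*U) = 4 + (-q**2 - 261*U) = 4 - q**2 - 261*U)
4098419/(sqrt(1352139 + 1821230)) + M(-1058, -1173)/559854 = 4098419/(sqrt(1352139 + 1821230)) + (4 - 1*(-1058)**2 - 261*(-1173))/559854 = 4098419/(sqrt(3173369)) + (4 - 1*1119364 + 306153)*(1/559854) = 4098419*(sqrt(3173369)/3173369) + (4 - 1119364 + 306153)*(1/559854) = 4098419*sqrt(3173369)/3173369 - 813207*1/559854 = 4098419*sqrt(3173369)/3173369 - 271069/186618 = -271069/186618 + 4098419*sqrt(3173369)/3173369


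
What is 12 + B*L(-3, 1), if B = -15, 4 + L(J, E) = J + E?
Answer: 102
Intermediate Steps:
L(J, E) = -4 + E + J (L(J, E) = -4 + (J + E) = -4 + (E + J) = -4 + E + J)
12 + B*L(-3, 1) = 12 - 15*(-4 + 1 - 3) = 12 - 15*(-6) = 12 + 90 = 102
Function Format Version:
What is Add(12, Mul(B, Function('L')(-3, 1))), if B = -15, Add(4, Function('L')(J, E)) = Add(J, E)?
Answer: 102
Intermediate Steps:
Function('L')(J, E) = Add(-4, E, J) (Function('L')(J, E) = Add(-4, Add(J, E)) = Add(-4, Add(E, J)) = Add(-4, E, J))
Add(12, Mul(B, Function('L')(-3, 1))) = Add(12, Mul(-15, Add(-4, 1, -3))) = Add(12, Mul(-15, -6)) = Add(12, 90) = 102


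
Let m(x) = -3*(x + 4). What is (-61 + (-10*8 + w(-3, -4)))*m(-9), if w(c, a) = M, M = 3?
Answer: -2070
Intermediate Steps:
w(c, a) = 3
m(x) = -12 - 3*x (m(x) = -3*(4 + x) = -12 - 3*x)
(-61 + (-10*8 + w(-3, -4)))*m(-9) = (-61 + (-10*8 + 3))*(-12 - 3*(-9)) = (-61 + (-80 + 3))*(-12 + 27) = (-61 - 77)*15 = -138*15 = -2070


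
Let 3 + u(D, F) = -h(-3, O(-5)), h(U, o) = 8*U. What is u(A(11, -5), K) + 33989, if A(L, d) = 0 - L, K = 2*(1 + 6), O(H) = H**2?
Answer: 34010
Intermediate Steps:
K = 14 (K = 2*7 = 14)
A(L, d) = -L
u(D, F) = 21 (u(D, F) = -3 - 8*(-3) = -3 - 1*(-24) = -3 + 24 = 21)
u(A(11, -5), K) + 33989 = 21 + 33989 = 34010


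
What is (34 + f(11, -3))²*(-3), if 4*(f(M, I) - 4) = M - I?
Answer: -20667/4 ≈ -5166.8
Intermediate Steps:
f(M, I) = 4 - I/4 + M/4 (f(M, I) = 4 + (M - I)/4 = 4 + (-I/4 + M/4) = 4 - I/4 + M/4)
(34 + f(11, -3))²*(-3) = (34 + (4 - ¼*(-3) + (¼)*11))²*(-3) = (34 + (4 + ¾ + 11/4))²*(-3) = (34 + 15/2)²*(-3) = (83/2)²*(-3) = (6889/4)*(-3) = -20667/4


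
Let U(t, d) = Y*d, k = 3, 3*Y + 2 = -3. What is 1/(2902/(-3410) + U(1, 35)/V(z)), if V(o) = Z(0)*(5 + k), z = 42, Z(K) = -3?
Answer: 122760/193903 ≈ 0.63310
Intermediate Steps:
Y = -5/3 (Y = -⅔ + (⅓)*(-3) = -⅔ - 1 = -5/3 ≈ -1.6667)
U(t, d) = -5*d/3
V(o) = -24 (V(o) = -3*(5 + 3) = -3*8 = -24)
1/(2902/(-3410) + U(1, 35)/V(z)) = 1/(2902/(-3410) - 5/3*35/(-24)) = 1/(2902*(-1/3410) - 175/3*(-1/24)) = 1/(-1451/1705 + 175/72) = 1/(193903/122760) = 122760/193903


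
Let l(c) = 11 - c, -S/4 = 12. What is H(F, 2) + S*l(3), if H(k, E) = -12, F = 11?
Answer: -396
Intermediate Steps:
S = -48 (S = -4*12 = -48)
H(F, 2) + S*l(3) = -12 - 48*(11 - 1*3) = -12 - 48*(11 - 3) = -12 - 48*8 = -12 - 384 = -396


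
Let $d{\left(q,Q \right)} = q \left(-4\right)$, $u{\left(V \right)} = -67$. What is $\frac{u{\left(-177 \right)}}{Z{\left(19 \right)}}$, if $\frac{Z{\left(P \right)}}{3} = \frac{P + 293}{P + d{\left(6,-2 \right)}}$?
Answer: $\frac{335}{936} \approx 0.35791$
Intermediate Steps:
$d{\left(q,Q \right)} = - 4 q$
$Z{\left(P \right)} = \frac{3 \left(293 + P\right)}{-24 + P}$ ($Z{\left(P \right)} = 3 \frac{P + 293}{P - 24} = 3 \frac{293 + P}{P - 24} = 3 \frac{293 + P}{-24 + P} = \frac{3 \left(293 + P\right)}{-24 + P}$)
$\frac{u{\left(-177 \right)}}{Z{\left(19 \right)}} = - \frac{67}{3 \frac{1}{-24 + 19} \left(293 + 19\right)} = - \frac{67}{3 \frac{1}{-5} \cdot 312} = - \frac{67}{3 \left(- \frac{1}{5}\right) 312} = - \frac{67}{- \frac{936}{5}} = \left(-67\right) \left(- \frac{5}{936}\right) = \frac{335}{936}$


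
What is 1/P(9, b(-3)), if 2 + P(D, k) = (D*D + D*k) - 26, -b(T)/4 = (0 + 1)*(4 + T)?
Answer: 1/17 ≈ 0.058824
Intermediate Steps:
b(T) = -16 - 4*T (b(T) = -4*(0 + 1)*(4 + T) = -4*(4 + T) = -16 - 4*T)
P(D, k) = -28 + D**2 + D*k (P(D, k) = -2 + ((D*D + D*k) - 26) = -2 + ((D**2 + D*k) - 26) = -2 + (-26 + D**2 + D*k) = -28 + D**2 + D*k)
1/P(9, b(-3)) = 1/(-28 + 9**2 + 9*(-16 - 4*(-3))) = 1/(-28 + 81 + 9*(-16 + 12)) = 1/(-28 + 81 + 9*(-4)) = 1/(-28 + 81 - 36) = 1/17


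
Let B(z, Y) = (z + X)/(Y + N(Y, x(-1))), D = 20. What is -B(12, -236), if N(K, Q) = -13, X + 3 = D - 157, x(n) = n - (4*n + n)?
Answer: -128/249 ≈ -0.51406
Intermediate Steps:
x(n) = -4*n (x(n) = n - 5*n = -4*n)
X = -140 (X = -3 + (20 - 157) = -3 - 137 = -140)
B(z, Y) = (-140 + z)/(-13 + Y) (B(z, Y) = (z - 140)/(Y - 13) = (-140 + z)/(-13 + Y))
-B(12, -236) = -(-140 + 12)/(-13 - 236) = -(-128)/(-249) = -(-1)*(-128)/249 = -1*128/249 = -128/249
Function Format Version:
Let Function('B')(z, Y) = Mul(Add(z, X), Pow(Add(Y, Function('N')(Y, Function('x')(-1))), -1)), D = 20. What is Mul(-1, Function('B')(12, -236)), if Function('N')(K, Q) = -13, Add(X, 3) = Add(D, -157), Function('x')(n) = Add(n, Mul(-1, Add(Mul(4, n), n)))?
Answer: Rational(-128, 249) ≈ -0.51406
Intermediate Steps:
Function('x')(n) = Mul(-4, n) (Function('x')(n) = Add(n, Mul(-1, Mul(5, n))) = Add(n, Mul(-5, n)) = Mul(-4, n))
X = -140 (X = Add(-3, Add(20, -157)) = Add(-3, -137) = -140)
Function('B')(z, Y) = Mul(Pow(Add(-13, Y), -1), Add(-140, z)) (Function('B')(z, Y) = Mul(Add(z, -140), Pow(Add(Y, -13), -1)) = Mul(Add(-140, z), Pow(Add(-13, Y), -1)) = Mul(Pow(Add(-13, Y), -1), Add(-140, z)))
Mul(-1, Function('B')(12, -236)) = Mul(-1, Mul(Pow(Add(-13, -236), -1), Add(-140, 12))) = Mul(-1, Mul(Pow(-249, -1), -128)) = Mul(-1, Mul(Rational(-1, 249), -128)) = Mul(-1, Rational(128, 249)) = Rational(-128, 249)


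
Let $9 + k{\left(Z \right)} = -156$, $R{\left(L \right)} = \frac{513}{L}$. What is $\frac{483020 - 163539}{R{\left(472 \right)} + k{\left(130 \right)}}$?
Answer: $- \frac{8870296}{4551} \approx -1949.1$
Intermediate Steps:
$k{\left(Z \right)} = -165$ ($k{\left(Z \right)} = -9 - 156 = -165$)
$\frac{483020 - 163539}{R{\left(472 \right)} + k{\left(130 \right)}} = \frac{483020 - 163539}{\frac{513}{472} - 165} = \frac{319481}{513 \cdot \frac{1}{472} - 165} = \frac{319481}{\frac{513}{472} - 165} = \frac{319481}{- \frac{77367}{472}} = 319481 \left(- \frac{472}{77367}\right) = - \frac{8870296}{4551}$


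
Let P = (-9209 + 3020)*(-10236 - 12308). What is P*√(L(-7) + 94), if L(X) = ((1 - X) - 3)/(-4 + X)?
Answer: 976673712*√231/11 ≈ 1.3495e+9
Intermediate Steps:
P = 139524816 (P = -6189*(-22544) = 139524816)
L(X) = (-2 - X)/(-4 + X)
P*√(L(-7) + 94) = 139524816*√((-2 - 1*(-7))/(-4 - 7) + 94) = 139524816*√((-2 + 7)/(-11) + 94) = 139524816*√(-1/11*5 + 94) = 139524816*√(-5/11 + 94) = 139524816*√(1029/11) = 139524816*(7*√231/11) = 976673712*√231/11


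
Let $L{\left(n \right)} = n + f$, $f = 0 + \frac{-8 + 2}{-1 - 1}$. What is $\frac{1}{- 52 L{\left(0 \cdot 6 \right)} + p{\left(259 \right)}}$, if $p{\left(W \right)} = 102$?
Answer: $- \frac{1}{54} \approx -0.018519$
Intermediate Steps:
$f = 3$ ($f = 0 - \frac{6}{-2} = 0 - -3 = 0 + 3 = 3$)
$L{\left(n \right)} = 3 + n$ ($L{\left(n \right)} = n + 3 = 3 + n$)
$\frac{1}{- 52 L{\left(0 \cdot 6 \right)} + p{\left(259 \right)}} = \frac{1}{- 52 \left(3 + 0 \cdot 6\right) + 102} = \frac{1}{- 52 \left(3 + 0\right) + 102} = \frac{1}{\left(-52\right) 3 + 102} = \frac{1}{-156 + 102} = \frac{1}{-54} = - \frac{1}{54}$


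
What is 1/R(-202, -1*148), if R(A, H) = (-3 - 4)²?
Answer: 1/49 ≈ 0.020408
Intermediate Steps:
R(A, H) = 49 (R(A, H) = (-7)² = 49)
1/R(-202, -1*148) = 1/49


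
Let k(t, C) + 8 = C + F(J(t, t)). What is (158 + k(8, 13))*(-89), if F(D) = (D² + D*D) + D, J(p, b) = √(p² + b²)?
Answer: -37291 - 712*√2 ≈ -38298.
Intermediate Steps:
J(p, b) = √(b² + p²)
F(D) = D + 2*D² (F(D) = (D² + D²) + D = 2*D² + D = D + 2*D²)
k(t, C) = -8 + C + √2*√(t²)*(1 + 2*√2*√(t²)) (k(t, C) = -8 + (C + √(t² + t²)*(1 + 2*√(t² + t²))) = -8 + (C + √(2*t²)*(1 + 2*√(2*t²))) = -8 + (C + (√2*√(t²))*(1 + 2*(√2*√(t²)))) = -8 + (C + (√2*√(t²))*(1 + 2*√2*√(t²))) = -8 + (C + √2*√(t²)*(1 + 2*√2*√(t²))) = -8 + C + √2*√(t²)*(1 + 2*√2*√(t²)))
(158 + k(8, 13))*(-89) = (158 + (-8 + 13 + 4*8² + √2*√(8²)))*(-89) = (158 + (-8 + 13 + 4*64 + √2*√64))*(-89) = (158 + (-8 + 13 + 256 + √2*8))*(-89) = (158 + (-8 + 13 + 256 + 8*√2))*(-89) = (158 + (261 + 8*√2))*(-89) = (419 + 8*√2)*(-89) = -37291 - 712*√2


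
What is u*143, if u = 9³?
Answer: 104247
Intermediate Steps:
u = 729
u*143 = 729*143 = 104247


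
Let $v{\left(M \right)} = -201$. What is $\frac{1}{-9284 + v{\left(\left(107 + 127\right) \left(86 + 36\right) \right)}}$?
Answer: $- \frac{1}{9485} \approx -0.00010543$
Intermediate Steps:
$\frac{1}{-9284 + v{\left(\left(107 + 127\right) \left(86 + 36\right) \right)}} = \frac{1}{-9284 - 201} = \frac{1}{-9485} = - \frac{1}{9485}$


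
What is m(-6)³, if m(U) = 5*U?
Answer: -27000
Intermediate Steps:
m(-6)³ = (5*(-6))³ = (-30)³ = -27000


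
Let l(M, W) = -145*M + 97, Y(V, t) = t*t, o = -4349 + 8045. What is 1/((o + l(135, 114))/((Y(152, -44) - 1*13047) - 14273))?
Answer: 12692/7891 ≈ 1.6084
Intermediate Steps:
o = 3696
Y(V, t) = t²
l(M, W) = 97 - 145*M
1/((o + l(135, 114))/((Y(152, -44) - 1*13047) - 14273)) = 1/((3696 + (97 - 145*135))/(((-44)² - 1*13047) - 14273)) = 1/((3696 + (97 - 19575))/((1936 - 13047) - 14273)) = 1/((3696 - 19478)/(-11111 - 14273)) = 1/(-15782/(-25384)) = 1/(-15782*(-1/25384)) = 1/(7891/12692) = 12692/7891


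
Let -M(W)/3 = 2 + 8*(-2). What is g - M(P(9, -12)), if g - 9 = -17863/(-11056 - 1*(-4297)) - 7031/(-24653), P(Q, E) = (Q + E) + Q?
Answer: -56302007/1872243 ≈ -30.072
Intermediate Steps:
P(Q, E) = E + 2*Q (P(Q, E) = (E + Q) + Q = E + 2*Q)
g = 22332199/1872243 (g = 9 + (-17863/(-11056 - 1*(-4297)) - 7031/(-24653)) = 9 + (-17863/(-11056 + 4297) - 7031*(-1/24653)) = 9 + (-17863/(-6759) + 79/277) = 9 + (-17863*(-1/6759) + 79/277) = 9 + (17863/6759 + 79/277) = 9 + 5482012/1872243 = 22332199/1872243 ≈ 11.928)
M(W) = 42 (M(W) = -3*(2 + 8*(-2)) = -3*(2 - 16) = -3*(-14) = 42)
g - M(P(9, -12)) = 22332199/1872243 - 1*42 = 22332199/1872243 - 42 = -56302007/1872243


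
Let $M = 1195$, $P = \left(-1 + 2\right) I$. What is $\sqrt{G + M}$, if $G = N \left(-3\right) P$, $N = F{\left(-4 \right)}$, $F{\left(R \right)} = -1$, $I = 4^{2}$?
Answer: $\sqrt{1243} \approx 35.256$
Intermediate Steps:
$I = 16$
$N = -1$
$P = 16$ ($P = \left(-1 + 2\right) 16 = 1 \cdot 16 = 16$)
$G = 48$ ($G = \left(-1\right) \left(-3\right) 16 = 3 \cdot 16 = 48$)
$\sqrt{G + M} = \sqrt{48 + 1195} = \sqrt{1243}$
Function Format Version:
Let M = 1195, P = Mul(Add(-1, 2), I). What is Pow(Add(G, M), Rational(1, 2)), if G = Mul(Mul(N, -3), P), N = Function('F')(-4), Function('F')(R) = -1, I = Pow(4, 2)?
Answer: Pow(1243, Rational(1, 2)) ≈ 35.256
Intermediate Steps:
I = 16
N = -1
P = 16 (P = Mul(Add(-1, 2), 16) = Mul(1, 16) = 16)
G = 48 (G = Mul(Mul(-1, -3), 16) = Mul(3, 16) = 48)
Pow(Add(G, M), Rational(1, 2)) = Pow(Add(48, 1195), Rational(1, 2)) = Pow(1243, Rational(1, 2))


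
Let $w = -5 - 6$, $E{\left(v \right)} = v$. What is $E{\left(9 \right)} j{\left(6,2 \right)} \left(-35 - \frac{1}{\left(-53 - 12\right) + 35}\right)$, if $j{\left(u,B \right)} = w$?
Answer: $\frac{34617}{10} \approx 3461.7$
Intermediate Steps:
$w = -11$ ($w = -5 - 6 = -11$)
$j{\left(u,B \right)} = -11$
$E{\left(9 \right)} j{\left(6,2 \right)} \left(-35 - \frac{1}{\left(-53 - 12\right) + 35}\right) = 9 \left(-11\right) \left(-35 - \frac{1}{\left(-53 - 12\right) + 35}\right) = - 99 \left(-35 - \frac{1}{\left(-53 - 12\right) + 35}\right) = - 99 \left(-35 - \frac{1}{-65 + 35}\right) = - 99 \left(-35 - \frac{1}{-30}\right) = - 99 \left(-35 - - \frac{1}{30}\right) = - 99 \left(-35 + \frac{1}{30}\right) = \left(-99\right) \left(- \frac{1049}{30}\right) = \frac{34617}{10}$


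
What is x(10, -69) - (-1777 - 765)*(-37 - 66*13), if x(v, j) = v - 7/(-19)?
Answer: -43226513/19 ≈ -2.2751e+6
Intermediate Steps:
x(v, j) = 7/19 + v (x(v, j) = v - 7*(-1/19) = v + 7/19 = 7/19 + v)
x(10, -69) - (-1777 - 765)*(-37 - 66*13) = (7/19 + 10) - (-1777 - 765)*(-37 - 66*13) = 197/19 - (-2542)*(-37 - 858) = 197/19 - (-2542)*(-895) = 197/19 - 1*2275090 = 197/19 - 2275090 = -43226513/19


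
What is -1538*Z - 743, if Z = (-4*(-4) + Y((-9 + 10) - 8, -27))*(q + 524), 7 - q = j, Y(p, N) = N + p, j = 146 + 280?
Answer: 2906077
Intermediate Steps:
j = 426
q = -419 (q = 7 - 1*426 = 7 - 426 = -419)
Z = -1890 (Z = (-4*(-4) + (-27 + ((-9 + 10) - 8)))*(-419 + 524) = (16 + (-27 + (1 - 8)))*105 = (16 + (-27 - 7))*105 = (16 - 34)*105 = -18*105 = -1890)
-1538*Z - 743 = -1538*(-1890) - 743 = 2906820 - 743 = 2906077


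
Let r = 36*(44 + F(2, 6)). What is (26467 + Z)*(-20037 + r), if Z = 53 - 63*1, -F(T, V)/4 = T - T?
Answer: -488211021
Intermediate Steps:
F(T, V) = 0 (F(T, V) = -4*(T - T) = -4*0 = 0)
Z = -10 (Z = 53 - 63 = -10)
r = 1584 (r = 36*(44 + 0) = 36*44 = 1584)
(26467 + Z)*(-20037 + r) = (26467 - 10)*(-20037 + 1584) = 26457*(-18453) = -488211021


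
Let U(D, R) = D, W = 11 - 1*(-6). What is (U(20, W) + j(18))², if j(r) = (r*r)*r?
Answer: 34245904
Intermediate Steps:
W = 17 (W = 11 + 6 = 17)
j(r) = r³ (j(r) = r²*r = r³)
(U(20, W) + j(18))² = (20 + 18³)² = (20 + 5832)² = 5852² = 34245904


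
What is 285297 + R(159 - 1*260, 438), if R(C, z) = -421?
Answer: 284876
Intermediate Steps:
285297 + R(159 - 1*260, 438) = 285297 - 421 = 284876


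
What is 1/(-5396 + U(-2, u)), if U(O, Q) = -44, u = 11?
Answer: -1/5440 ≈ -0.00018382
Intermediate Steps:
1/(-5396 + U(-2, u)) = 1/(-5396 - 44) = 1/(-5440) = -1/5440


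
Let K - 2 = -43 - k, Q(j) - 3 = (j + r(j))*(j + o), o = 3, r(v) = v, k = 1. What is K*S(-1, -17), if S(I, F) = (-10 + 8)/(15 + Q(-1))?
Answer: 6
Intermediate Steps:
Q(j) = 3 + 2*j*(3 + j) (Q(j) = 3 + (j + j)*(j + 3) = 3 + (2*j)*(3 + j) = 3 + 2*j*(3 + j))
K = -42 (K = 2 + (-43 - 1*1) = 2 + (-43 - 1) = 2 - 44 = -42)
S(I, F) = -⅐ (S(I, F) = (-10 + 8)/(15 + (3 + 2*(-1)² + 6*(-1))) = -2/(15 + (3 + 2*1 - 6)) = -2/(15 + (3 + 2 - 6)) = -2/(15 - 1) = -2/14 = -2*1/14 = -⅐)
K*S(-1, -17) = -42*(-⅐) = 6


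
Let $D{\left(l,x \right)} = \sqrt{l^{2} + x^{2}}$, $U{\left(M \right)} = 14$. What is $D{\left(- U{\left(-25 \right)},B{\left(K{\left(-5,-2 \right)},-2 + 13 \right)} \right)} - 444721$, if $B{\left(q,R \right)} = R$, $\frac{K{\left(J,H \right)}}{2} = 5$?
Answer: $-444721 + \sqrt{317} \approx -4.447 \cdot 10^{5}$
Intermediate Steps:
$K{\left(J,H \right)} = 10$ ($K{\left(J,H \right)} = 2 \cdot 5 = 10$)
$D{\left(- U{\left(-25 \right)},B{\left(K{\left(-5,-2 \right)},-2 + 13 \right)} \right)} - 444721 = \sqrt{\left(\left(-1\right) 14\right)^{2} + \left(-2 + 13\right)^{2}} - 444721 = \sqrt{\left(-14\right)^{2} + 11^{2}} - 444721 = \sqrt{196 + 121} - 444721 = \sqrt{317} - 444721 = -444721 + \sqrt{317}$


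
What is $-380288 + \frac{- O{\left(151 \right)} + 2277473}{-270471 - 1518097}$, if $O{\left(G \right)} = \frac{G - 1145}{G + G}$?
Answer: $- \frac{12838269623013}{33759221} \approx -3.8029 \cdot 10^{5}$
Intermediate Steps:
$O{\left(G \right)} = \frac{-1145 + G}{2 G}$
$-380288 + \frac{- O{\left(151 \right)} + 2277473}{-270471 - 1518097} = -380288 + \frac{- \frac{-1145 + 151}{2 \cdot 151} + 2277473}{-270471 - 1518097} = -380288 + \frac{- \frac{-994}{2 \cdot 151} + 2277473}{-1788568} = -380288 + \left(\left(-1\right) \left(- \frac{497}{151}\right) + 2277473\right) \left(- \frac{1}{1788568}\right) = -380288 + \left(\frac{497}{151} + 2277473\right) \left(- \frac{1}{1788568}\right) = -380288 + \frac{343898920}{151} \left(- \frac{1}{1788568}\right) = -380288 - \frac{42987365}{33759221} = - \frac{12838269623013}{33759221}$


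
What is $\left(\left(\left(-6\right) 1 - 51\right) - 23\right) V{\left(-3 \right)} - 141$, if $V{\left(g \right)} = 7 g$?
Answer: $1539$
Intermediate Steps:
$\left(\left(\left(-6\right) 1 - 51\right) - 23\right) V{\left(-3 \right)} - 141 = \left(\left(\left(-6\right) 1 - 51\right) - 23\right) 7 \left(-3\right) - 141 = \left(\left(-6 - 51\right) - 23\right) \left(-21\right) - 141 = \left(-57 - 23\right) \left(-21\right) - 141 = \left(-80\right) \left(-21\right) - 141 = 1680 - 141 = 1539$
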